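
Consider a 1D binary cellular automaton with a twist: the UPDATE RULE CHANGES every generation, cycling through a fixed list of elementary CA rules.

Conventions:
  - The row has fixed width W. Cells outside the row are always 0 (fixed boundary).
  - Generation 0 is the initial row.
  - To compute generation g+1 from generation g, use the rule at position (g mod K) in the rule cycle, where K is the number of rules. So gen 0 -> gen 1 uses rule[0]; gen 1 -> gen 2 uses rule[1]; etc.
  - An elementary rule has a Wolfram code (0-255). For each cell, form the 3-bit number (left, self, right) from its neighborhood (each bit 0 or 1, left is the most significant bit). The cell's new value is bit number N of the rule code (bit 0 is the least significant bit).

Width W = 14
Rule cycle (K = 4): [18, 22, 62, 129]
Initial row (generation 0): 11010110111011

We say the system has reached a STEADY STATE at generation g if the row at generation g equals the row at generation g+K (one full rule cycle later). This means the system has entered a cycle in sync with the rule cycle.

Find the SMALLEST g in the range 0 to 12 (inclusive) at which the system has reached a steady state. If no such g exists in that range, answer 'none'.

Answer: 1

Derivation:
Gen 0: 11010110111011
Gen 1 (rule 18): 00000000000000
Gen 2 (rule 22): 00000000000000
Gen 3 (rule 62): 00000000000000
Gen 4 (rule 129): 11111111111111
Gen 5 (rule 18): 00000000000000
Gen 6 (rule 22): 00000000000000
Gen 7 (rule 62): 00000000000000
Gen 8 (rule 129): 11111111111111
Gen 9 (rule 18): 00000000000000
Gen 10 (rule 22): 00000000000000
Gen 11 (rule 62): 00000000000000
Gen 12 (rule 129): 11111111111111
Gen 13 (rule 18): 00000000000000
Gen 14 (rule 22): 00000000000000
Gen 15 (rule 62): 00000000000000
Gen 16 (rule 129): 11111111111111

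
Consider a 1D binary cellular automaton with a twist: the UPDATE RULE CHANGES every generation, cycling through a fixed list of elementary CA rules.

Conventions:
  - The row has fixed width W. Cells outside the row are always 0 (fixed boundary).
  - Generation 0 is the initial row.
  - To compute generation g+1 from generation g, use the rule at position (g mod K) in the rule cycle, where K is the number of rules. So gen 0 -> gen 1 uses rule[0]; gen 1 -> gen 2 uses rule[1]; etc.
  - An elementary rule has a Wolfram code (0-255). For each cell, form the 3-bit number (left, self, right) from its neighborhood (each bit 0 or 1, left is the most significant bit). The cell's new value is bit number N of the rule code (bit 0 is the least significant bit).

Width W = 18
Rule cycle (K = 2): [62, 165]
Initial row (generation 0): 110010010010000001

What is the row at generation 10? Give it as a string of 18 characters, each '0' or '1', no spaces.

Gen 0: 110010010010000001
Gen 1 (rule 62): 101111111111000011
Gen 2 (rule 165): 110111111110011000
Gen 3 (rule 62): 101100000001110100
Gen 4 (rule 165): 110001111100101101
Gen 5 (rule 62): 101011000011111011
Gen 6 (rule 165): 111100011001110100
Gen 7 (rule 62): 100010110111001110
Gen 8 (rule 165): 101011001010000100
Gen 9 (rule 62): 111110111111001110
Gen 10 (rule 165): 011101011110000100

Answer: 011101011110000100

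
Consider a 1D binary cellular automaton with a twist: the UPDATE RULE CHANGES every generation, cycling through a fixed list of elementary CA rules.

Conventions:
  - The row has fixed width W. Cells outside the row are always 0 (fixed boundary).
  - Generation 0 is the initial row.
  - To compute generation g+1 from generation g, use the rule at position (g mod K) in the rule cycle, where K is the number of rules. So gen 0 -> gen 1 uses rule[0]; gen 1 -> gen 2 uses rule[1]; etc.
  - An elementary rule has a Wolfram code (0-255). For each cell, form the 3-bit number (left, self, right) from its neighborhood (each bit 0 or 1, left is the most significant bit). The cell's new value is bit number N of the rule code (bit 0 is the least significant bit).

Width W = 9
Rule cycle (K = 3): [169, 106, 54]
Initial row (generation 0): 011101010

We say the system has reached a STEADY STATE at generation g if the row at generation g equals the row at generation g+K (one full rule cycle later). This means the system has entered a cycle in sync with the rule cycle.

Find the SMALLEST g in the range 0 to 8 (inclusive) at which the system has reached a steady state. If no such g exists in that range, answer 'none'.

Answer: none

Derivation:
Gen 0: 011101010
Gen 1 (rule 169): 011010100
Gen 2 (rule 106): 111101000
Gen 3 (rule 54): 000011100
Gen 4 (rule 169): 111011001
Gen 5 (rule 106): 101111010
Gen 6 (rule 54): 110000111
Gen 7 (rule 169): 100110110
Gen 8 (rule 106): 001111110
Gen 9 (rule 54): 010000001
Gen 10 (rule 169): 000111100
Gen 11 (rule 106): 001100100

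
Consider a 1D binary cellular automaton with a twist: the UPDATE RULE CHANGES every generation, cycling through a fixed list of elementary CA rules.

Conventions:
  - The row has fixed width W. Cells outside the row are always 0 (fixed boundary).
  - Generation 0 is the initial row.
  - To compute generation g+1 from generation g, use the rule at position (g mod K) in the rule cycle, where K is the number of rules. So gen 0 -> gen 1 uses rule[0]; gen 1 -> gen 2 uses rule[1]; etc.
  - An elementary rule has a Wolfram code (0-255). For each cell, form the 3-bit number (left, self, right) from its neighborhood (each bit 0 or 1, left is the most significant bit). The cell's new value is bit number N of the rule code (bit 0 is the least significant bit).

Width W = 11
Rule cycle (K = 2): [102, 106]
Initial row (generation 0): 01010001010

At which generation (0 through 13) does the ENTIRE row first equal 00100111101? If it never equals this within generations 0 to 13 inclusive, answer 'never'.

Gen 0: 01010001010
Gen 1 (rule 102): 11110011110
Gen 2 (rule 106): 10010110010
Gen 3 (rule 102): 10111010110
Gen 4 (rule 106): 01101101110
Gen 5 (rule 102): 10110110010
Gen 6 (rule 106): 01111110100
Gen 7 (rule 102): 10000011100
Gen 8 (rule 106): 00000110100
Gen 9 (rule 102): 00001011100
Gen 10 (rule 106): 00010110100
Gen 11 (rule 102): 00111011100
Gen 12 (rule 106): 01101110100
Gen 13 (rule 102): 10110011100

Answer: never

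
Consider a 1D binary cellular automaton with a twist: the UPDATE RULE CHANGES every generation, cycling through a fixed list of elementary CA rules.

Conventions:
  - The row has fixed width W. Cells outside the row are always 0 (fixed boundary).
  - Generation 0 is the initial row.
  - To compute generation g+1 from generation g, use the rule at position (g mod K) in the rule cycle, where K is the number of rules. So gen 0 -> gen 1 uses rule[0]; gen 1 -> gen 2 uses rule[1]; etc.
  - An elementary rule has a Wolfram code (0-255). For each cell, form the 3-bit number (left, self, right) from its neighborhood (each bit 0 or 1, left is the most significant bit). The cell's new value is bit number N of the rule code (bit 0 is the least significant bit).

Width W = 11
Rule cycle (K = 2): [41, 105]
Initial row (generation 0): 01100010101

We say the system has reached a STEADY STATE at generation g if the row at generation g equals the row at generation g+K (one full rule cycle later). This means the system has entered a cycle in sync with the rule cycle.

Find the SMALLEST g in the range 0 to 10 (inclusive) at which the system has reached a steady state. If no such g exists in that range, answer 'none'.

Gen 0: 01100010101
Gen 1 (rule 41): 01001001010
Gen 2 (rule 105): 00000000100
Gen 3 (rule 41): 11111110001
Gen 4 (rule 105): 10000010100
Gen 5 (rule 41): 00111001001
Gen 6 (rule 105): 10101000000
Gen 7 (rule 41): 01010011111
Gen 8 (rule 105): 00100010001
Gen 9 (rule 41): 10001000100
Gen 10 (rule 105): 00100010001
Gen 11 (rule 41): 10001000100
Gen 12 (rule 105): 00100010001

Answer: 8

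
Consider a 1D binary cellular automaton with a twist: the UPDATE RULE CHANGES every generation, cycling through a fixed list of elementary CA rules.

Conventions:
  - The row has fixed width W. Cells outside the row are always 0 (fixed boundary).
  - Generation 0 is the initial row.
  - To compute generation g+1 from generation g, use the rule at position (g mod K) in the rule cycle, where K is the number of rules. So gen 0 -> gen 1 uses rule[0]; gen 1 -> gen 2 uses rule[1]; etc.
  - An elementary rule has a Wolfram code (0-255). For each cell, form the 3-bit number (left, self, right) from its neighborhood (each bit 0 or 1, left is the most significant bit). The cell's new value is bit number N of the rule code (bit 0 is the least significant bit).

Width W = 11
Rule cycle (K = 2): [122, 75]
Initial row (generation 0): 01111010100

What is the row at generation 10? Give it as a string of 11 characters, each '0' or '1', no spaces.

Gen 0: 01111010100
Gen 1 (rule 122): 11001101010
Gen 2 (rule 75): 11011100000
Gen 3 (rule 122): 11110110000
Gen 4 (rule 75): 10010110111
Gen 5 (rule 122): 01101111101
Gen 6 (rule 75): 11101000100
Gen 7 (rule 122): 10110101010
Gen 8 (rule 75): 00110000000
Gen 9 (rule 122): 01111000000
Gen 10 (rule 75): 11001011111

Answer: 11001011111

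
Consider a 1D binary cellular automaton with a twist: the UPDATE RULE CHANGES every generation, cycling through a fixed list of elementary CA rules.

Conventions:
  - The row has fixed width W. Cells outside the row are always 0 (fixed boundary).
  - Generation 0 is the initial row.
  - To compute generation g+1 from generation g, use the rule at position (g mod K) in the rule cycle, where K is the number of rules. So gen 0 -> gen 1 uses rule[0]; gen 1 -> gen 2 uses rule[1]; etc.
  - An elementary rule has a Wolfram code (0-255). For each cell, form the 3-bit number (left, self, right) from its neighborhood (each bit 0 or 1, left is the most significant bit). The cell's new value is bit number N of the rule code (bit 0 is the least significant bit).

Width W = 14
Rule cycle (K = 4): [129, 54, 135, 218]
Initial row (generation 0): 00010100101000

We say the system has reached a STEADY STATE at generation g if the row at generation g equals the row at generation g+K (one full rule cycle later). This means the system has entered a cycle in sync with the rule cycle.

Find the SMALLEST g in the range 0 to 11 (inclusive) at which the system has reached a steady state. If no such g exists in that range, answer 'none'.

Answer: none

Derivation:
Gen 0: 00010100101000
Gen 1 (rule 129): 11000000000011
Gen 2 (rule 54): 00100000000100
Gen 3 (rule 135): 11101111111101
Gen 4 (rule 218): 11101111111100
Gen 5 (rule 129): 01000111111001
Gen 6 (rule 54): 11101000000111
Gen 7 (rule 135): 01001011111010
Gen 8 (rule 218): 10110011111001
Gen 9 (rule 129): 00000001110000
Gen 10 (rule 54): 00000010001000
Gen 11 (rule 135): 11111110111011
Gen 12 (rule 218): 11111110111011
Gen 13 (rule 129): 01111100010000
Gen 14 (rule 54): 10000010111000
Gen 15 (rule 135): 10111110010011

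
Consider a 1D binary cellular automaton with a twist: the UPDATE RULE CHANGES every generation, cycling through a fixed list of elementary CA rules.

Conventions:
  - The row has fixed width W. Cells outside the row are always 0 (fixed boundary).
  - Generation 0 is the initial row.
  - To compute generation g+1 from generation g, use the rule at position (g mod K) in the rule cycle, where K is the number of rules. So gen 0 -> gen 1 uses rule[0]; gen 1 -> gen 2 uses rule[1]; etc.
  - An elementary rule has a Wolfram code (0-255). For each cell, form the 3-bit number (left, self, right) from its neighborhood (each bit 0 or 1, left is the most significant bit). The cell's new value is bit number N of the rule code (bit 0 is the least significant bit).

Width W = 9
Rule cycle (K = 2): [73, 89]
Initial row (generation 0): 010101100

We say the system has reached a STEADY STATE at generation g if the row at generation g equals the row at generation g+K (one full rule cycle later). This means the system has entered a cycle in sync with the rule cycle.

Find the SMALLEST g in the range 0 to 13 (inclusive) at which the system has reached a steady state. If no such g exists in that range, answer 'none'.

Answer: 6

Derivation:
Gen 0: 010101100
Gen 1 (rule 73): 000001101
Gen 2 (rule 89): 111101100
Gen 3 (rule 73): 100101101
Gen 4 (rule 89): 010001100
Gen 5 (rule 73): 000101101
Gen 6 (rule 89): 110001100
Gen 7 (rule 73): 110101101
Gen 8 (rule 89): 110001100
Gen 9 (rule 73): 110101101
Gen 10 (rule 89): 110001100
Gen 11 (rule 73): 110101101
Gen 12 (rule 89): 110001100
Gen 13 (rule 73): 110101101
Gen 14 (rule 89): 110001100
Gen 15 (rule 73): 110101101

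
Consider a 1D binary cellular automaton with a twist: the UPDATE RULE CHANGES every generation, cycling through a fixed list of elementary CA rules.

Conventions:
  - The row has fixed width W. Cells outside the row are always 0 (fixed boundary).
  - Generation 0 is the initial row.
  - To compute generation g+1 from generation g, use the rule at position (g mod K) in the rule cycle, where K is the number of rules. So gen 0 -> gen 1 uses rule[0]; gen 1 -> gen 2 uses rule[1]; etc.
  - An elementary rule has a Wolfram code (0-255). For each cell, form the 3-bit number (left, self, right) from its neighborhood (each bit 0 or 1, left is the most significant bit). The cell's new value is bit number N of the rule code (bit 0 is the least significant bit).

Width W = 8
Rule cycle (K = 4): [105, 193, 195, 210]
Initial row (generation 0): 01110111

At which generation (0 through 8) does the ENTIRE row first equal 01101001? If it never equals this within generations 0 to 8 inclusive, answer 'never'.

Gen 0: 01110111
Gen 1 (rule 105): 01011101
Gen 2 (rule 193): 00001100
Gen 3 (rule 195): 11110101
Gen 4 (rule 210): 01110000
Gen 5 (rule 105): 01010111
Gen 6 (rule 193): 00000011
Gen 7 (rule 195): 11111101
Gen 8 (rule 210): 01111100

Answer: never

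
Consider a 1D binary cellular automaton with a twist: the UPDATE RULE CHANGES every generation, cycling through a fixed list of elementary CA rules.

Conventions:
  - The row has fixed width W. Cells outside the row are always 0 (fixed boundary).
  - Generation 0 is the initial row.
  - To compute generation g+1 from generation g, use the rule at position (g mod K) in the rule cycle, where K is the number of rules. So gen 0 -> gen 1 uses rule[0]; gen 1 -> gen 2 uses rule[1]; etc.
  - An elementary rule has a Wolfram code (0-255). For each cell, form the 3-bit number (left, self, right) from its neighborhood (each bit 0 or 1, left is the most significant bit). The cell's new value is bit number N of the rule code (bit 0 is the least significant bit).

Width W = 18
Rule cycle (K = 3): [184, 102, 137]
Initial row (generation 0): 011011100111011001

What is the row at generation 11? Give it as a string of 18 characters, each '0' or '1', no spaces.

Gen 0: 011011100111011001
Gen 1 (rule 184): 010111010110110100
Gen 2 (rule 102): 111001111011011100
Gen 3 (rule 137): 110001110010011001
Gen 4 (rule 184): 101001101001010100
Gen 5 (rule 102): 111010111011111100
Gen 6 (rule 137): 110000110011111001
Gen 7 (rule 184): 101000101011110100
Gen 8 (rule 102): 111001111100011100
Gen 9 (rule 137): 110001111001011001
Gen 10 (rule 184): 101001110100110100
Gen 11 (rule 102): 111010011101011100

Answer: 111010011101011100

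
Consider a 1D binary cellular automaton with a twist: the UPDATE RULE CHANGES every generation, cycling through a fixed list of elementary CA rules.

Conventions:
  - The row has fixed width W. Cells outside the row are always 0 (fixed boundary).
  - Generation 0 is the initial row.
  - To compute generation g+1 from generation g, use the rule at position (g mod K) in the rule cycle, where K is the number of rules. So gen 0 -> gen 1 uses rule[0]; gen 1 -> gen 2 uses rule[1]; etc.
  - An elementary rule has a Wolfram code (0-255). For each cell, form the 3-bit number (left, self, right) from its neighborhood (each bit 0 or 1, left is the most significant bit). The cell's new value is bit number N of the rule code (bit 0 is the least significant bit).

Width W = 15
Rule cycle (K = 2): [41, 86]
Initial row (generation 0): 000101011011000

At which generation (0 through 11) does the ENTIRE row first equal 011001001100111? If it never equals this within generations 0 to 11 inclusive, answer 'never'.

Answer: 11

Derivation:
Gen 0: 000101011011000
Gen 1 (rule 41): 110010110110011
Gen 2 (rule 86): 011110010011101
Gen 3 (rule 41): 010000000010010
Gen 4 (rule 86): 111000000111111
Gen 5 (rule 41): 100011110100000
Gen 6 (rule 86): 110100010110000
Gen 7 (rule 41): 101001001100111
Gen 8 (rule 86): 101111110111001
Gen 9 (rule 41): 011000001100000
Gen 10 (rule 86): 101100010110000
Gen 11 (rule 41): 011001001100111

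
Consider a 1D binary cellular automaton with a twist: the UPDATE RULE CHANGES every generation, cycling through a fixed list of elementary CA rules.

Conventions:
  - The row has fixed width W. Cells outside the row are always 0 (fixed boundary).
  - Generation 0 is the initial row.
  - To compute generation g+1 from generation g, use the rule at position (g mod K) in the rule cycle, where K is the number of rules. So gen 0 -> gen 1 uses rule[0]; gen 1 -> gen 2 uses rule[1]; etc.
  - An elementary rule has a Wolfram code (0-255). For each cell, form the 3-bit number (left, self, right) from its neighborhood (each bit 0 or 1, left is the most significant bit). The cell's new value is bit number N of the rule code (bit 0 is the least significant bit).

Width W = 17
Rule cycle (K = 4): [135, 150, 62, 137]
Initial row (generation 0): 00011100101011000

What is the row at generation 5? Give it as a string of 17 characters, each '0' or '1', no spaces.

Gen 0: 00011100101011000
Gen 1 (rule 135): 11101001101000011
Gen 2 (rule 150): 01001110001100100
Gen 3 (rule 62): 11111001011011110
Gen 4 (rule 137): 11110000010011100
Gen 5 (rule 135): 01100111110101001

Answer: 01100111110101001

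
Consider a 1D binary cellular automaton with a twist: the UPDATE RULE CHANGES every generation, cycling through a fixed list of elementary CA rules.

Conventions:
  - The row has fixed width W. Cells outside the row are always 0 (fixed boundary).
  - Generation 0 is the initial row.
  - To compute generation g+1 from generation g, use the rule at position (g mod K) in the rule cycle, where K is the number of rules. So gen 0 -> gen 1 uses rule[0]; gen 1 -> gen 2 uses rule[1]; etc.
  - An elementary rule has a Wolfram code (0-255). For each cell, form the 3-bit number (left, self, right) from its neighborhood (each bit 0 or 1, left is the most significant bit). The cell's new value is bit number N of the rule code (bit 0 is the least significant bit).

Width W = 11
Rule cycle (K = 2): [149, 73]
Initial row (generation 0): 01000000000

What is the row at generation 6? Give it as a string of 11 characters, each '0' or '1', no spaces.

Gen 0: 01000000000
Gen 1 (rule 149): 01111111111
Gen 2 (rule 73): 01000000001
Gen 3 (rule 149): 01111111101
Gen 4 (rule 73): 01000000100
Gen 5 (rule 149): 01111110111
Gen 6 (rule 73): 01000010101

Answer: 01000010101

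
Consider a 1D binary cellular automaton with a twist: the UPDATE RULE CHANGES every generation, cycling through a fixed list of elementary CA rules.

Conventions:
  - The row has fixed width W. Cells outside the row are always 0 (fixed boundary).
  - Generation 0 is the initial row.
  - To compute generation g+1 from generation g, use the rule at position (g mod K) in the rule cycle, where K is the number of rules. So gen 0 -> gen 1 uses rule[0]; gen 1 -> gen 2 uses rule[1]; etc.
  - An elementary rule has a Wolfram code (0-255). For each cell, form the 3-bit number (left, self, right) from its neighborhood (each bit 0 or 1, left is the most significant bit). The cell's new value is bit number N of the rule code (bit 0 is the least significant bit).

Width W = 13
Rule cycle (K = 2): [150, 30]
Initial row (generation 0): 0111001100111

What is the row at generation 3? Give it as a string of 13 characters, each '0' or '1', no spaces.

Gen 0: 0111001100111
Gen 1 (rule 150): 1010110011010
Gen 2 (rule 30): 1010101110011
Gen 3 (rule 150): 1010100101100

Answer: 1010100101100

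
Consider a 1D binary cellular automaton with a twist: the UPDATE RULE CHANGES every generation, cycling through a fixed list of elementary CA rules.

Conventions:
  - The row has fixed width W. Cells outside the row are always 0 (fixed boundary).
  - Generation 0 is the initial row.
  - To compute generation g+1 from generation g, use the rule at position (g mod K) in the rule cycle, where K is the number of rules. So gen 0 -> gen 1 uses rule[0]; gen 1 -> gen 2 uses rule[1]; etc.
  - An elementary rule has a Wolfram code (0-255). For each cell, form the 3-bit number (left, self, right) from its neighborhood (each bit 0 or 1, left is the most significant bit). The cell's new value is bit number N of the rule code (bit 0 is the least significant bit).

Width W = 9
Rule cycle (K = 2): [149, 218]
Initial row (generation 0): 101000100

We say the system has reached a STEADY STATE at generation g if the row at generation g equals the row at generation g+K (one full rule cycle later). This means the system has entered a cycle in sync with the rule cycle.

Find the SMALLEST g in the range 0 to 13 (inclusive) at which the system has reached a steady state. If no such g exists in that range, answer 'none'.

Gen 0: 101000100
Gen 1 (rule 149): 101110111
Gen 2 (rule 218): 001110111
Gen 3 (rule 149): 100100010
Gen 4 (rule 218): 011010101
Gen 5 (rule 149): 000010101
Gen 6 (rule 218): 000100000
Gen 7 (rule 149): 110111111
Gen 8 (rule 218): 110111111
Gen 9 (rule 149): 000011110
Gen 10 (rule 218): 000111111
Gen 11 (rule 149): 110011110
Gen 12 (rule 218): 111111111
Gen 13 (rule 149): 011111110
Gen 14 (rule 218): 111111111
Gen 15 (rule 149): 011111110

Answer: 12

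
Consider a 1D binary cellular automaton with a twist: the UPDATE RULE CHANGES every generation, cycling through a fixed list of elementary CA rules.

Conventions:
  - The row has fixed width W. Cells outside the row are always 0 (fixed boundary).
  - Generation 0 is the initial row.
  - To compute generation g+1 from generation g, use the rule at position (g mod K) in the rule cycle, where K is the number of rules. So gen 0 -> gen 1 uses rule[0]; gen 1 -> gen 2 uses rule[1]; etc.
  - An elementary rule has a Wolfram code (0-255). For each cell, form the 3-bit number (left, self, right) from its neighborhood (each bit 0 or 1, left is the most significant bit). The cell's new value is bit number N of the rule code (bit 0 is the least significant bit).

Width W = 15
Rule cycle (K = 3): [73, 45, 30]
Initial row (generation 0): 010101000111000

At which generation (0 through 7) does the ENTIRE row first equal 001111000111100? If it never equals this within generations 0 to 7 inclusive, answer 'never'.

Gen 0: 010101000111000
Gen 1 (rule 73): 000000010101011
Gen 2 (rule 45): 111111011111110
Gen 3 (rule 30): 100000010000001
Gen 4 (rule 73): 001111000111100
Gen 5 (rule 45): 101000010100001
Gen 6 (rule 30): 101100110110011
Gen 7 (rule 73): 001100110110011

Answer: 4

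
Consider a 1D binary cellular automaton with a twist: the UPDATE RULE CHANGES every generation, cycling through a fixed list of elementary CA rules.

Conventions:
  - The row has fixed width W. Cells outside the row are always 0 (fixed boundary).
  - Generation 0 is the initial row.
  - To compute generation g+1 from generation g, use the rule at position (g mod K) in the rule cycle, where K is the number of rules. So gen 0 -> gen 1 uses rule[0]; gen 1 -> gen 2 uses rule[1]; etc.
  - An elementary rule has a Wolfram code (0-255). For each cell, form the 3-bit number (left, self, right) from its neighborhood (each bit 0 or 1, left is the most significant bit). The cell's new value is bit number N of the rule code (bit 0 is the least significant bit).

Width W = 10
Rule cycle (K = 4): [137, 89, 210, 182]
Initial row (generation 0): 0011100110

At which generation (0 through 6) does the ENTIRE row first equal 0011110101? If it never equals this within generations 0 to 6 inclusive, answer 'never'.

Gen 0: 0011100110
Gen 1 (rule 137): 1011000100
Gen 2 (rule 89): 0011110011
Gen 3 (rule 210): 0101111101
Gen 4 (rule 182): 1110111011
Gen 5 (rule 137): 1100110010
Gen 6 (rule 89): 1110111001

Answer: never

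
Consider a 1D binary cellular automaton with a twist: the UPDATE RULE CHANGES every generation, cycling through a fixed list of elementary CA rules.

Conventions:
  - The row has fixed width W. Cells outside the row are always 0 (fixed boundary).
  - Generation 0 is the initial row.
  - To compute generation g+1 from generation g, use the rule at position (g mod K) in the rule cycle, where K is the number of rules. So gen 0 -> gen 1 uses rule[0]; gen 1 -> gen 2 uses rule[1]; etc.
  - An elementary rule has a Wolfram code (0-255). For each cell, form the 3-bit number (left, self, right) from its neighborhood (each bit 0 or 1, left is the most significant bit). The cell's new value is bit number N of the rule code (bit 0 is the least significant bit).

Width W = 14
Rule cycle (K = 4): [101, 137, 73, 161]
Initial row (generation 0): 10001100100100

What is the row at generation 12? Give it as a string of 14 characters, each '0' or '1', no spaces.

Answer: 01001001011110

Derivation:
Gen 0: 10001100100100
Gen 1 (rule 101): 10100100100101
Gen 2 (rule 137): 00000000000000
Gen 3 (rule 73): 11111111111111
Gen 4 (rule 161): 01111111111110
Gen 5 (rule 101): 00000000000010
Gen 6 (rule 137): 11111111111000
Gen 7 (rule 73): 10000000001011
Gen 8 (rule 161): 00111111100100
Gen 9 (rule 101): 10000000100101
Gen 10 (rule 137): 00111110000000
Gen 11 (rule 73): 10100010111111
Gen 12 (rule 161): 01001001011110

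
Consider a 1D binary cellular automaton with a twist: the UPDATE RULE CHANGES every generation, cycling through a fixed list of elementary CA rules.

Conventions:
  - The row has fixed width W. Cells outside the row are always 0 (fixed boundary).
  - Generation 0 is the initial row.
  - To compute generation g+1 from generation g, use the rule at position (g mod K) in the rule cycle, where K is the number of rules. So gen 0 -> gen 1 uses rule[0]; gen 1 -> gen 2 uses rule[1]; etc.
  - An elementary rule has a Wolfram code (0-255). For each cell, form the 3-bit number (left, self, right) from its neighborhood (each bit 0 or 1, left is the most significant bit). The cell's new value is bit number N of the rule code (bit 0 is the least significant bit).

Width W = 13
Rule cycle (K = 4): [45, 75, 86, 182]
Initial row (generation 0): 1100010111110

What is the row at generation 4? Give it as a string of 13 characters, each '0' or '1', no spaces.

Gen 0: 1100010111110
Gen 1 (rule 45): 1001011100000
Gen 2 (rule 75): 0010010101111
Gen 3 (rule 86): 0111110100001
Gen 4 (rule 182): 1011101110011

Answer: 1011101110011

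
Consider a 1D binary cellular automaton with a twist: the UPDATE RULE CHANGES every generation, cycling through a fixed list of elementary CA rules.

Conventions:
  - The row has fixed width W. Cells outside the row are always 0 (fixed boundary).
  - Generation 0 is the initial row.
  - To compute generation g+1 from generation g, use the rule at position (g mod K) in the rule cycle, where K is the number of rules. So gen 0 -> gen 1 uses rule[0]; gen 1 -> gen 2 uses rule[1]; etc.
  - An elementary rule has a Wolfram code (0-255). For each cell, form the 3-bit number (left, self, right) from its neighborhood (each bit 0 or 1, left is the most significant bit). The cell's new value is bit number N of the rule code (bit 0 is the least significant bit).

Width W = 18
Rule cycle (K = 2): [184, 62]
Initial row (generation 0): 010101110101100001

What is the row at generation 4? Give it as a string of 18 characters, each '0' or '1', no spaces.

Answer: 110011110011001110

Derivation:
Gen 0: 010101110101100001
Gen 1 (rule 184): 001011101011010000
Gen 2 (rule 62): 011110011110111000
Gen 3 (rule 184): 011101011101110100
Gen 4 (rule 62): 110011110011001110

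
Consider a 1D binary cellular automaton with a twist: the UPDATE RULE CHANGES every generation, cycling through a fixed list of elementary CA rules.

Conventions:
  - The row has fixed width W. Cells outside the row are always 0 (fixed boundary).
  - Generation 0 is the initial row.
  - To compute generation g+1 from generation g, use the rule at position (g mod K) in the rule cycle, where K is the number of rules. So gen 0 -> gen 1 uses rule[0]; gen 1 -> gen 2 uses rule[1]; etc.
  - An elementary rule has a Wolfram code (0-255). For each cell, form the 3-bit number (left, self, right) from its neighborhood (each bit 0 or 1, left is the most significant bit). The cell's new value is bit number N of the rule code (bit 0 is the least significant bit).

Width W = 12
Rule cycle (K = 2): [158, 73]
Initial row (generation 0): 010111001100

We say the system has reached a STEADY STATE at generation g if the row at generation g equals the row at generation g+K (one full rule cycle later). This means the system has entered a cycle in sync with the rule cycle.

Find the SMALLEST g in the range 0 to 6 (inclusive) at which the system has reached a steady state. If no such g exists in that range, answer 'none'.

Gen 0: 010111001100
Gen 1 (rule 158): 110110111010
Gen 2 (rule 73): 110110101000
Gen 3 (rule 158): 100100101100
Gen 4 (rule 73): 000000001101
Gen 5 (rule 158): 000000011001
Gen 6 (rule 73): 111111011000
Gen 7 (rule 158): 111110010100
Gen 8 (rule 73): 100010000001

Answer: none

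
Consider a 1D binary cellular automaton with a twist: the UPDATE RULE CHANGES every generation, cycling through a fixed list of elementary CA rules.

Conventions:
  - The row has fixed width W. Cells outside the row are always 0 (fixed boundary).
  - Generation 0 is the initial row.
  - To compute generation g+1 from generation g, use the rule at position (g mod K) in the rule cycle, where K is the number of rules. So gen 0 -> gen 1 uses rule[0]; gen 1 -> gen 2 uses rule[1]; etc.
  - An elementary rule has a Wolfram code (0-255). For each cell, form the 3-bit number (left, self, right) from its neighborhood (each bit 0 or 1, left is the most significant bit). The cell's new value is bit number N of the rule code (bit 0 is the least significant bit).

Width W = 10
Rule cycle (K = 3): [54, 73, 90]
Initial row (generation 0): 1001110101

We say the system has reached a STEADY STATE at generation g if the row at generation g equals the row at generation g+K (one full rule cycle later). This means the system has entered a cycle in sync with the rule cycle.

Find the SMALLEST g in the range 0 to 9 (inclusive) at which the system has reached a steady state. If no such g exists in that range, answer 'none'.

Answer: 8

Derivation:
Gen 0: 1001110101
Gen 1 (rule 54): 1110001111
Gen 2 (rule 73): 1010101001
Gen 3 (rule 90): 0000000110
Gen 4 (rule 54): 0000001001
Gen 5 (rule 73): 1111100000
Gen 6 (rule 90): 1000110000
Gen 7 (rule 54): 1101001000
Gen 8 (rule 73): 1100000011
Gen 9 (rule 90): 1110000111
Gen 10 (rule 54): 0001001000
Gen 11 (rule 73): 1100000011
Gen 12 (rule 90): 1110000111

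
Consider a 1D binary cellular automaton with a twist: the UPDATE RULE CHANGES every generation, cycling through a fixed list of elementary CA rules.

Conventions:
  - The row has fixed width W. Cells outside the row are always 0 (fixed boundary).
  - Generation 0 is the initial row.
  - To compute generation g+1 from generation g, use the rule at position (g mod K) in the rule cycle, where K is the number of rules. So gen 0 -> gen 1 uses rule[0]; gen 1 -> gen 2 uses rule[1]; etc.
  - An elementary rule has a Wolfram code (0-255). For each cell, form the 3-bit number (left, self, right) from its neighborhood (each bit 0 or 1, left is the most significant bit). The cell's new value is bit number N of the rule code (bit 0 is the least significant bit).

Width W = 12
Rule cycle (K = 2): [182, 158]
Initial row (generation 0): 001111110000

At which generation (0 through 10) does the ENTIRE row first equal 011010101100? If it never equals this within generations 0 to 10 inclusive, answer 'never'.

Answer: never

Derivation:
Gen 0: 001111110000
Gen 1 (rule 182): 010111101000
Gen 2 (rule 158): 110111001100
Gen 3 (rule 182): 001010110010
Gen 4 (rule 158): 011010101111
Gen 5 (rule 182): 100111110110
Gen 6 (rule 158): 111111100101
Gen 7 (rule 182): 011111011111
Gen 8 (rule 158): 111110011110
Gen 9 (rule 182): 011101101101
Gen 10 (rule 158): 111001001001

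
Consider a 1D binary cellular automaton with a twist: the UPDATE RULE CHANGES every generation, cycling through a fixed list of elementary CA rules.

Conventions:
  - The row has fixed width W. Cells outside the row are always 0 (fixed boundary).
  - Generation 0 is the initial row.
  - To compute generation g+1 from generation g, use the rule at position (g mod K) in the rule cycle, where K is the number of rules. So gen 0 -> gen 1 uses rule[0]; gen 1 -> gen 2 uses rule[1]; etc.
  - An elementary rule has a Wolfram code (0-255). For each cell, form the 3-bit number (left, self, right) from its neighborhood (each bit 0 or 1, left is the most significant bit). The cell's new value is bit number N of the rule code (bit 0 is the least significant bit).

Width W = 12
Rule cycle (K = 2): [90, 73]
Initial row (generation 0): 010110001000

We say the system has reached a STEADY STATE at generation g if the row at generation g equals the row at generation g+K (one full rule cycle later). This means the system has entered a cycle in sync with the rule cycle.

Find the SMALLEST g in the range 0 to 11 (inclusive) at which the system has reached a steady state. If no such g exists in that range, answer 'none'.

Answer: none

Derivation:
Gen 0: 010110001000
Gen 1 (rule 90): 100111010100
Gen 2 (rule 73): 000101000001
Gen 3 (rule 90): 001000100010
Gen 4 (rule 73): 100010001000
Gen 5 (rule 90): 010101010100
Gen 6 (rule 73): 000000000001
Gen 7 (rule 90): 000000000010
Gen 8 (rule 73): 111111111000
Gen 9 (rule 90): 100000001100
Gen 10 (rule 73): 001111101101
Gen 11 (rule 90): 011000101100
Gen 12 (rule 73): 011010001101
Gen 13 (rule 90): 111001011100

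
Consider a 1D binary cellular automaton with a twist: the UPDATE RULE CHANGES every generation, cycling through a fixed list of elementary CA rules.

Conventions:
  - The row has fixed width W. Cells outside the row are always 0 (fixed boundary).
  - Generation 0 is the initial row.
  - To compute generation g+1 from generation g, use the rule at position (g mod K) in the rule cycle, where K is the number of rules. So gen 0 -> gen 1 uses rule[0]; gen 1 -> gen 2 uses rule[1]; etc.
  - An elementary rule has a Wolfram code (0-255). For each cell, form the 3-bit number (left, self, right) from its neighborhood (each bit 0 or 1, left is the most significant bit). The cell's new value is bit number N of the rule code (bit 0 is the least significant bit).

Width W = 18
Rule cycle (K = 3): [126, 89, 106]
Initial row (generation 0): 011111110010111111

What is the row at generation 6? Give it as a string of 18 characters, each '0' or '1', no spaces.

Gen 0: 011111110010111111
Gen 1 (rule 126): 110000011111100001
Gen 2 (rule 89): 111111010000111100
Gen 3 (rule 106): 100001100001100100
Gen 4 (rule 126): 110011110011111110
Gen 5 (rule 89): 111010011010000011
Gen 6 (rule 106): 101100111100000111

Answer: 101100111100000111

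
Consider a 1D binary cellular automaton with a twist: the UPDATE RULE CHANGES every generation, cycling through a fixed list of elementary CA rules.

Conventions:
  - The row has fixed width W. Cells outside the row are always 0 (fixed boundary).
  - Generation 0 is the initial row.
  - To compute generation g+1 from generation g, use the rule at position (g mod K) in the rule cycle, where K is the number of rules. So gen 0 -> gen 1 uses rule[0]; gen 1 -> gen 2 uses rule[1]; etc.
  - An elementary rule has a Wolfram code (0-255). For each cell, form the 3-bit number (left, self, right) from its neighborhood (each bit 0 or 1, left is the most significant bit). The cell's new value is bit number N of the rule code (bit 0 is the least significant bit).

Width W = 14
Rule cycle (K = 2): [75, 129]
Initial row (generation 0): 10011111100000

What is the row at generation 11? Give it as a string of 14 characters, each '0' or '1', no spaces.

Gen 0: 10011111100000
Gen 1 (rule 75): 00110000101111
Gen 2 (rule 129): 10000110000110
Gen 3 (rule 75): 00111110111110
Gen 4 (rule 129): 10011100011100
Gen 5 (rule 75): 00110101110101
Gen 6 (rule 129): 10000000100000
Gen 7 (rule 75): 00111111001111
Gen 8 (rule 129): 10011110000110
Gen 9 (rule 75): 00110010111110
Gen 10 (rule 129): 10000000011100
Gen 11 (rule 75): 00111111110101

Answer: 00111111110101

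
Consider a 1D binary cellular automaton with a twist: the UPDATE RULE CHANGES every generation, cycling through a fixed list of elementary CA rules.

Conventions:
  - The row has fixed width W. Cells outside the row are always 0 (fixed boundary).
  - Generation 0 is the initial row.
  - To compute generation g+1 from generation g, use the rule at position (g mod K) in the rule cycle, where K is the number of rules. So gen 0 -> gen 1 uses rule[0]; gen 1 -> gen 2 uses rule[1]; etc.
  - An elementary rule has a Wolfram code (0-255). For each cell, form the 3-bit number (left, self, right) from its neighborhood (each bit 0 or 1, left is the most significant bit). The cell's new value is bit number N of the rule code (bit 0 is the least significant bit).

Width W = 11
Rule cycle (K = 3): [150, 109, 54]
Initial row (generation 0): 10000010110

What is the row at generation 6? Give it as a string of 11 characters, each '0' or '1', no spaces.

Answer: 10000000001

Derivation:
Gen 0: 10000010110
Gen 1 (rule 150): 11000110001
Gen 2 (rule 109): 11010110101
Gen 3 (rule 54): 00111001111
Gen 4 (rule 150): 01010110110
Gen 5 (rule 109): 01111111110
Gen 6 (rule 54): 10000000001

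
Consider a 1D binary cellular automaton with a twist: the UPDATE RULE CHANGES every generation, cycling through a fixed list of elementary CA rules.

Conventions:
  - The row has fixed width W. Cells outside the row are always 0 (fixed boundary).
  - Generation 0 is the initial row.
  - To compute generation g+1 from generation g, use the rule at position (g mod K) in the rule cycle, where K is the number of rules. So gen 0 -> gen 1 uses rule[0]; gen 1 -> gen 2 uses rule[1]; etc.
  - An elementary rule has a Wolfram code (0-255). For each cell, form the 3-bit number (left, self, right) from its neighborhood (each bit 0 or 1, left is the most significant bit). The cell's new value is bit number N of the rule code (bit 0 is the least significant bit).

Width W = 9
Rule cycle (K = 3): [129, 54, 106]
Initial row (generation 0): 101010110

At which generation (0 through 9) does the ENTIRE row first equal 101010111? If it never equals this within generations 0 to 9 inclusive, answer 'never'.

Answer: never

Derivation:
Gen 0: 101010110
Gen 1 (rule 129): 000000000
Gen 2 (rule 54): 000000000
Gen 3 (rule 106): 000000000
Gen 4 (rule 129): 111111111
Gen 5 (rule 54): 000000000
Gen 6 (rule 106): 000000000
Gen 7 (rule 129): 111111111
Gen 8 (rule 54): 000000000
Gen 9 (rule 106): 000000000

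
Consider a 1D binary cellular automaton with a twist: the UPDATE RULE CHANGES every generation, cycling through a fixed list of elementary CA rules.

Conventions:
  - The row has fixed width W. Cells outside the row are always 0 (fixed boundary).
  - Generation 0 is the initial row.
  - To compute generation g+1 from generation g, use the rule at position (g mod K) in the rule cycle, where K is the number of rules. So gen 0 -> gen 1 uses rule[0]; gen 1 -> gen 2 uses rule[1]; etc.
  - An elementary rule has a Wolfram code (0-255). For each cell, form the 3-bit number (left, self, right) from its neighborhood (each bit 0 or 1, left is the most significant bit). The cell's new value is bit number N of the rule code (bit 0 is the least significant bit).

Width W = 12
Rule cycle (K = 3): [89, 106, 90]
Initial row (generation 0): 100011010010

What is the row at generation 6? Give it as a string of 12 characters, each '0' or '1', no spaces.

Gen 0: 100011010010
Gen 1 (rule 89): 011011001001
Gen 2 (rule 106): 111111010010
Gen 3 (rule 90): 100001001101
Gen 4 (rule 89): 011100101100
Gen 5 (rule 106): 110101011100
Gen 6 (rule 90): 110000010110

Answer: 110000010110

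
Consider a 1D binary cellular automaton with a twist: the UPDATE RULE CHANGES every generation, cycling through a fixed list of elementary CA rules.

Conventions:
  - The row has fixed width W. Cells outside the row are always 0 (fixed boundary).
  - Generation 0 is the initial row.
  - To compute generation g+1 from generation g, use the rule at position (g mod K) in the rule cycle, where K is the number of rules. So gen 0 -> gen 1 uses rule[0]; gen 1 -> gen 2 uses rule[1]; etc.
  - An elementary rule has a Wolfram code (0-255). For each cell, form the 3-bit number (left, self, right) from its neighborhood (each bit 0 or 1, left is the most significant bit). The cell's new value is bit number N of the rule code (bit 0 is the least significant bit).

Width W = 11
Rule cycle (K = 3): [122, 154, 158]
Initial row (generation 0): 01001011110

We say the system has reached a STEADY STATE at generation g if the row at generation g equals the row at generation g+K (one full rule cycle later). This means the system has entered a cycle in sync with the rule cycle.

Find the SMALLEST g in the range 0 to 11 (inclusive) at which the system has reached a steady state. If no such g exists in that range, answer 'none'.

Gen 0: 01001011110
Gen 1 (rule 122): 10110110011
Gen 2 (rule 154): 00100101110
Gen 3 (rule 158): 01111101101
Gen 4 (rule 122): 11000111110
Gen 5 (rule 154): 10101111101
Gen 6 (rule 158): 10101111001
Gen 7 (rule 122): 01011001110
Gen 8 (rule 154): 10010111101
Gen 9 (rule 158): 11110111001
Gen 10 (rule 122): 10011101110
Gen 11 (rule 154): 01111001101
Gen 12 (rule 158): 11110111001
Gen 13 (rule 122): 10011101110
Gen 14 (rule 154): 01111001101

Answer: 9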